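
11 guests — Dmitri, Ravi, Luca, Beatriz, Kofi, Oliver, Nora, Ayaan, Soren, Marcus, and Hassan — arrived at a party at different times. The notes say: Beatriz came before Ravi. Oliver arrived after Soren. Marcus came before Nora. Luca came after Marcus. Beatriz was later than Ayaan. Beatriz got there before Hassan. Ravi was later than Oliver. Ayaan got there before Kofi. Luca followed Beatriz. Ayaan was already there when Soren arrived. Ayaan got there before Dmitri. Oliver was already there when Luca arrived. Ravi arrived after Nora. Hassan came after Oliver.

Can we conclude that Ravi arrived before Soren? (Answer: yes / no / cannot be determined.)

no

Tracing the constraints gives Soren → Oliver → Ravi, so Soren must come before Ravi.
That means Ravi cannot be before Soren.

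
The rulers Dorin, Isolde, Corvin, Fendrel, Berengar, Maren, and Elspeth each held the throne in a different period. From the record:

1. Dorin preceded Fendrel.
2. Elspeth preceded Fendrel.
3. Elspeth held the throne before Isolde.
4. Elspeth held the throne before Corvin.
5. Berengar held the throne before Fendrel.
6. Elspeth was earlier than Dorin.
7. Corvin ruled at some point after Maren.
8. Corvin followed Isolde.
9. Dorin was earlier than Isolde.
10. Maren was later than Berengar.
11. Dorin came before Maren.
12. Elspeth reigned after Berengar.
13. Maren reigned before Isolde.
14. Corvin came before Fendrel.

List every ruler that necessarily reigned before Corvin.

Berengar, Dorin, Elspeth, Isolde, Maren

Directly stated before Corvin: Elspeth, Isolde, and Maren.
Berengar reaches Corvin via Berengar → Maren → Corvin.
Dorin reaches Corvin via Dorin → Maren → Corvin.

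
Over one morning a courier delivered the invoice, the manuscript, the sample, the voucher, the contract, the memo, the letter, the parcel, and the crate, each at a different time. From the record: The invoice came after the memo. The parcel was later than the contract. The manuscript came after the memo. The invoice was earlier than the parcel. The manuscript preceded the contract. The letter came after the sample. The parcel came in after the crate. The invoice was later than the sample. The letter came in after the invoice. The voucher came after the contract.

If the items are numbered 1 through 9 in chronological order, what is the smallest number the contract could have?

3

The manuscript and the memo must both come before the contract — 2 forced predecessors.
Nothing else is forced ahead of the contract, so its earliest slot is position 2 + 1 = 3.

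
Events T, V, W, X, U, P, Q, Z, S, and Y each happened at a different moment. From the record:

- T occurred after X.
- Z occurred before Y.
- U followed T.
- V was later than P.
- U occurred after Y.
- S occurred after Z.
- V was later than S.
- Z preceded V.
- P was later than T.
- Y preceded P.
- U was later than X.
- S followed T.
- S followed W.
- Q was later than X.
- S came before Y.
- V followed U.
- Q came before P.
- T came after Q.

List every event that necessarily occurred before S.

Q, T, W, X, Z

Directly stated before S: T, W, and Z.
Q reaches S via Q → T → S.
X reaches S via X → T → S.
No chain forces U (or any of the others) ahead of S.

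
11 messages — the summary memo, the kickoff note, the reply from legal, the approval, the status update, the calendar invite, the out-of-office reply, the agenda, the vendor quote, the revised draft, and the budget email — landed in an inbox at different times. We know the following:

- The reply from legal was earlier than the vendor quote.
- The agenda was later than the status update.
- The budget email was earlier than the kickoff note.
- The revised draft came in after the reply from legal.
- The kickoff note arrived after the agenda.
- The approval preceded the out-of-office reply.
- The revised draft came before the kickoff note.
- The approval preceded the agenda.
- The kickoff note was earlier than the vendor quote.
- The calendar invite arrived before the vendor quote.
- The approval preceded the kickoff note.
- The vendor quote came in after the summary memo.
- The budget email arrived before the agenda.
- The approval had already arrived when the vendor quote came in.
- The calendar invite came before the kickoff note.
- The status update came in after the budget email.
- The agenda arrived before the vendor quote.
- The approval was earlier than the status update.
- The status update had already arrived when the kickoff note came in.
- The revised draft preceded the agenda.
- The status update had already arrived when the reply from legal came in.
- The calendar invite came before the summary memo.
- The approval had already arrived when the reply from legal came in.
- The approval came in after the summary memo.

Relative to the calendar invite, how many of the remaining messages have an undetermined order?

1

Forced after the calendar invite: the agenda, the approval, the kickoff note, the out-of-office reply, the reply from legal, the revised draft, the status update, the summary memo, and the vendor quote.
That leaves the budget email with no forced order relative to the calendar invite — 1.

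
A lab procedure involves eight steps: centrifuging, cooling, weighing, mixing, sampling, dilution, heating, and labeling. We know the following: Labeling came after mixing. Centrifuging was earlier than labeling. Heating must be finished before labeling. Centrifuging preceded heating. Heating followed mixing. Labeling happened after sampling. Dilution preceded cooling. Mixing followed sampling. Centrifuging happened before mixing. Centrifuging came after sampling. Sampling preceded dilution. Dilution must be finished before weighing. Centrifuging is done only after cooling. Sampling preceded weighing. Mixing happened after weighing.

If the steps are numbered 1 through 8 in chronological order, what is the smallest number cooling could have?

3

Dilution and sampling must both come before cooling — 2 forced predecessors.
Nothing else is forced ahead of cooling, so its earliest slot is position 2 + 1 = 3.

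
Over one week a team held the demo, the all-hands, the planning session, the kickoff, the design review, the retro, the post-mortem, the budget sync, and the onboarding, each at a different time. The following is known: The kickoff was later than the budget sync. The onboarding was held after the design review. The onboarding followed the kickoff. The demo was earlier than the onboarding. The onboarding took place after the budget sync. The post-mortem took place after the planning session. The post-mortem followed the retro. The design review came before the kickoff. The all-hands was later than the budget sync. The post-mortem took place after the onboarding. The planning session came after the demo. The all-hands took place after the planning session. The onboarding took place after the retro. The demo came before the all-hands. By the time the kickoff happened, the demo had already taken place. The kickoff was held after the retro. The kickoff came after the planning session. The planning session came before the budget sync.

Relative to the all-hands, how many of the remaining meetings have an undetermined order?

Forced before the all-hands: the budget sync, the demo, and the planning session.
That leaves the design review, the kickoff, the onboarding, the post-mortem, and the retro with no forced order relative to the all-hands — 5.

5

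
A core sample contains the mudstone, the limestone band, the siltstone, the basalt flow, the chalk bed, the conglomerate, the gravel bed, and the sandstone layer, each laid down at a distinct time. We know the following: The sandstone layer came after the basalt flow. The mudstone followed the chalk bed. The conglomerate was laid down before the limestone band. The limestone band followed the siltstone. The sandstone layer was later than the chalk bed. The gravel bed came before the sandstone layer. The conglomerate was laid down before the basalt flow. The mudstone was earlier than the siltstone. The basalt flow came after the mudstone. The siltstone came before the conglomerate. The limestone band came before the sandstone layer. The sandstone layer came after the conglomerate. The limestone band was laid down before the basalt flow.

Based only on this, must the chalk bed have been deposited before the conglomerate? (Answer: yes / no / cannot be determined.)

Chain the constraints: the chalk bed → the mudstone → the siltstone → the conglomerate. Each link is directly stated, so the chalk bed comes before the conglomerate.

yes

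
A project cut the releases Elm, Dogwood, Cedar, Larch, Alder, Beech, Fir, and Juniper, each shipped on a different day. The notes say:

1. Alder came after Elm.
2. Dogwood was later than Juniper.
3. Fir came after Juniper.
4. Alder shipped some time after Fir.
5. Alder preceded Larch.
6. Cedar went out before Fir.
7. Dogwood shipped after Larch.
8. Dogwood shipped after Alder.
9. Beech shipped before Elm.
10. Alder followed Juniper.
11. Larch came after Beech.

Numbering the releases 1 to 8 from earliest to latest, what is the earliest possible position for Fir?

3

Cedar and Juniper must both come before Fir — 2 forced predecessors.
Nothing else is forced ahead of Fir, so its earliest slot is position 2 + 1 = 3.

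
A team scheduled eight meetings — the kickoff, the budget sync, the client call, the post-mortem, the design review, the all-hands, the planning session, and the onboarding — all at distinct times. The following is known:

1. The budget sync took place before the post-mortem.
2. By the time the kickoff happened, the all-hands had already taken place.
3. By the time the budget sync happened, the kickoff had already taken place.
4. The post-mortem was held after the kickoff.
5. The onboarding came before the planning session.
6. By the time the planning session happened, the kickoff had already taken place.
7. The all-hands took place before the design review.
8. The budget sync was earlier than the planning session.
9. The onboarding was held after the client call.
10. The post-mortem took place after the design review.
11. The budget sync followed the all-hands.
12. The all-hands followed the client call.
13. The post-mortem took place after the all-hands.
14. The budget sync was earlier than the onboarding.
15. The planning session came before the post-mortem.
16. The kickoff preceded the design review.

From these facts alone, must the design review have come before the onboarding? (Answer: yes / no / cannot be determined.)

cannot be determined

No chain of stated constraints runs from the design review to the onboarding, and none runs from the onboarding to the design review either.
So the relative order of the design review and the onboarding is not fixed by the given facts.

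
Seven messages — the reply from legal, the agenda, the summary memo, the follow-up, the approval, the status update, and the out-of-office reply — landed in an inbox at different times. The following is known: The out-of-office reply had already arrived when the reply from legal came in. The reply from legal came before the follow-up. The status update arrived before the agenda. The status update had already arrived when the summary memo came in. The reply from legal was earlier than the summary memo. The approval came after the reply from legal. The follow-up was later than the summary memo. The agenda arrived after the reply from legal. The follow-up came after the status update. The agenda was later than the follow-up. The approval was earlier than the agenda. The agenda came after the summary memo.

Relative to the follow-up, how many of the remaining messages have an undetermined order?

1

Forced before the follow-up: the out-of-office reply, the reply from legal, the status update, and the summary memo; forced after the follow-up: the agenda.
That leaves the approval with no forced order relative to the follow-up — 1.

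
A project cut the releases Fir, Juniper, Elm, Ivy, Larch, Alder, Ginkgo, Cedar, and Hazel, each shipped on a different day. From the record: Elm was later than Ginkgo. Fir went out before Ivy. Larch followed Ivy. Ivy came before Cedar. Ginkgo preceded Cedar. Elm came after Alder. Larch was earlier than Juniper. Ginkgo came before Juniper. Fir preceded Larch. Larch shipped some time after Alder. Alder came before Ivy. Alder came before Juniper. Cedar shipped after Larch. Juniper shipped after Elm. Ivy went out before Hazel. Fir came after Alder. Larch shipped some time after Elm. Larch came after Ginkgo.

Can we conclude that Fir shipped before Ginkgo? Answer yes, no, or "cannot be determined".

cannot be determined

No chain of stated constraints runs from Fir to Ginkgo, and none runs from Ginkgo to Fir either.
So the relative order of Fir and Ginkgo is not fixed by the given facts.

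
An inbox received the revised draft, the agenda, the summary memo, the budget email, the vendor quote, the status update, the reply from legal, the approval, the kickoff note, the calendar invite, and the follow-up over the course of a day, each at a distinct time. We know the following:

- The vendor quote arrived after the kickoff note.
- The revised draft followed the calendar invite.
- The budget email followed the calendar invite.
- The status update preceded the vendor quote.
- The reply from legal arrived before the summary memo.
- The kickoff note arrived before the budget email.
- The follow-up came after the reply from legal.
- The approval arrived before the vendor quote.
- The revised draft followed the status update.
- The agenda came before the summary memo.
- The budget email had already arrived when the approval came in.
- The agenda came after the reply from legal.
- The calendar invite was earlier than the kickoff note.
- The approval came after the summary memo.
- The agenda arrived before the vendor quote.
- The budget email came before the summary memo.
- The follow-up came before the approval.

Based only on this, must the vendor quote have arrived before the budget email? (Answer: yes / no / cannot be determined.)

Tracing the constraints gives the budget email → the approval → the vendor quote, so the budget email must come before the vendor quote.
That means the vendor quote cannot be before the budget email.

no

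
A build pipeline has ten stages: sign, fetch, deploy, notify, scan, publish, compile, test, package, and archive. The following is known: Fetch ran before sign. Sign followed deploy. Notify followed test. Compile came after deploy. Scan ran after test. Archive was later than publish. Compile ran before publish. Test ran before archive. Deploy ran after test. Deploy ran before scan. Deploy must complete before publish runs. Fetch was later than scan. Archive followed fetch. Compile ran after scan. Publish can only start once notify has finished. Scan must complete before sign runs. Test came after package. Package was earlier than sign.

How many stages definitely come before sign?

5

Directly stated before sign: deploy, fetch, package, and scan.
Test reaches sign via test → deploy → sign.
No chain forces archive (or any of the others) ahead of sign.
That's deploy, fetch, package, scan, and test — 5 in all.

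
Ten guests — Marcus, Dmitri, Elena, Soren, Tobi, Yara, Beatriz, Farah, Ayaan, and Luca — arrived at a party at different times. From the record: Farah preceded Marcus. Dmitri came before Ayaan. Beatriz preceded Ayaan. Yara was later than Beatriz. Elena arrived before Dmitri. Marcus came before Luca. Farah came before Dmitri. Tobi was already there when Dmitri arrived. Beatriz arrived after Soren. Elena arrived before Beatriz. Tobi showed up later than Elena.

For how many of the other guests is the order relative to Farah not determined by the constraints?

5

Forced after Farah: Ayaan, Dmitri, Luca, and Marcus.
That leaves Beatriz, Elena, Soren, Tobi, and Yara with no forced order relative to Farah — 5.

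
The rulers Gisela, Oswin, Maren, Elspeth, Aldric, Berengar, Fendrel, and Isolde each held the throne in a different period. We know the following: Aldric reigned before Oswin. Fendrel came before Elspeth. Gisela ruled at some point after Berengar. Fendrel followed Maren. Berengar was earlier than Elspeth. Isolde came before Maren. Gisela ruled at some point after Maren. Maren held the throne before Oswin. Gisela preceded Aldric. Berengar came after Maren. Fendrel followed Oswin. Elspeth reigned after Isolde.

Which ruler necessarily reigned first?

Isolde

Isolde has a chain of constraints placing them before every other ruler, so Isolde must be first.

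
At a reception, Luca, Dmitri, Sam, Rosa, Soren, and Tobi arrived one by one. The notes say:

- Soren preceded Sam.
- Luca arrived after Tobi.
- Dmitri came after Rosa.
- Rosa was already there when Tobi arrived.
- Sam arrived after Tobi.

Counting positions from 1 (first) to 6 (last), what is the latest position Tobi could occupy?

4

Tobi must come before Luca and Sam — 2 guests forced after them.
Everything else can be placed before Tobi in some valid order, so Tobi can sit as late as position 6 − 2 = 4.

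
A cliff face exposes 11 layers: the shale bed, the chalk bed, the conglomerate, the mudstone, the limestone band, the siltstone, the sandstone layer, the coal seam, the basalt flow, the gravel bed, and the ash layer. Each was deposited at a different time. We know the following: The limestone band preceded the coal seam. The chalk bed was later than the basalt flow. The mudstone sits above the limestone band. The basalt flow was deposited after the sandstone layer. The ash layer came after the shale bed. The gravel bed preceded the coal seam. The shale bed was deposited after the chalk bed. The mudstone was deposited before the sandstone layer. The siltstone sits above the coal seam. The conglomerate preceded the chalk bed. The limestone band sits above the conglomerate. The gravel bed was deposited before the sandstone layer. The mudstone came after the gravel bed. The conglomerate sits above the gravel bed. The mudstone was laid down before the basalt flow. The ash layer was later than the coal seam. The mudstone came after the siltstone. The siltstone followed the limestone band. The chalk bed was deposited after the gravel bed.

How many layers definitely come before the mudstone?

Directly stated before the mudstone: the gravel bed, the limestone band, and the siltstone.
The coal seam reaches the mudstone via the coal seam → the siltstone → the mudstone.
The conglomerate reaches the mudstone via the conglomerate → the limestone band → the mudstone.
No chain forces the shale bed (or any of the others) ahead of the mudstone.
That's the coal seam, the conglomerate, the gravel bed, the limestone band, and the siltstone — 5 in all.

5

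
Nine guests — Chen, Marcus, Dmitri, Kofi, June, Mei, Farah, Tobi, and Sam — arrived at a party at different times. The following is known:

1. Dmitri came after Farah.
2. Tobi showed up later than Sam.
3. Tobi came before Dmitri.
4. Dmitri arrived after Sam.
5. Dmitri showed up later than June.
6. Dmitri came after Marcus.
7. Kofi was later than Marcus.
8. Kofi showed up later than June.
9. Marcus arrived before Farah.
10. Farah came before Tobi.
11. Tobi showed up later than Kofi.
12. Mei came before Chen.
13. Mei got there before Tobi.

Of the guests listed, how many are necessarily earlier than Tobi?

Directly stated before Tobi: Farah, Kofi, Mei, and Sam.
June reaches Tobi via June → Kofi → Tobi.
Marcus reaches Tobi via Marcus → Farah → Tobi.
No chain forces Chen (or any of the others) ahead of Tobi.
That's Farah, June, Kofi, Marcus, Mei, and Sam — 6 in all.

6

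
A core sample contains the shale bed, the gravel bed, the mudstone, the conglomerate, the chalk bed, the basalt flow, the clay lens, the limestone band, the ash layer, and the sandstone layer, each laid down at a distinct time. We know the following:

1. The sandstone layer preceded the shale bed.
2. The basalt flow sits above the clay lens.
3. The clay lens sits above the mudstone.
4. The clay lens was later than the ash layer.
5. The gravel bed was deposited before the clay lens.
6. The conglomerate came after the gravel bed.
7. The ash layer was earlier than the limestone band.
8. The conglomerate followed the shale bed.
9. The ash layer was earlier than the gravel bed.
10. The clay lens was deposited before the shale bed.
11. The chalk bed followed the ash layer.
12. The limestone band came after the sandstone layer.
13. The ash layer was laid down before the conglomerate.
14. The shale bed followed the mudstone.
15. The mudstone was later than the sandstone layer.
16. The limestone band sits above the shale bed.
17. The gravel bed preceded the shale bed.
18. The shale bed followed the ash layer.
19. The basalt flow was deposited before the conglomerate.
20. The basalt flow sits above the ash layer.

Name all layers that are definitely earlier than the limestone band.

Directly stated before the limestone band: the ash layer, the sandstone layer, and the shale bed.
The clay lens reaches the limestone band via the clay lens → the shale bed → the limestone band.
The gravel bed reaches the limestone band via the gravel bed → the shale bed → the limestone band.
The mudstone reaches the limestone band via the mudstone → the shale bed → the limestone band.
No chain forces the conglomerate (or any of the others) ahead of the limestone band.

the ash layer, the clay lens, the gravel bed, the mudstone, the sandstone layer, the shale bed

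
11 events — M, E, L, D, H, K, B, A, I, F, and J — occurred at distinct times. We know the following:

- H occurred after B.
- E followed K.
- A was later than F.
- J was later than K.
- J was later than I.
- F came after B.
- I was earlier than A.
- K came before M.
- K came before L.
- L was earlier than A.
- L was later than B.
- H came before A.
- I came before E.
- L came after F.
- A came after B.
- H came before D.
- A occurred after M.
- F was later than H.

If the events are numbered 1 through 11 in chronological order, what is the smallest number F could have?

3

B and H must both come before F — 2 forced predecessors.
Nothing else is forced ahead of F, so its earliest slot is position 2 + 1 = 3.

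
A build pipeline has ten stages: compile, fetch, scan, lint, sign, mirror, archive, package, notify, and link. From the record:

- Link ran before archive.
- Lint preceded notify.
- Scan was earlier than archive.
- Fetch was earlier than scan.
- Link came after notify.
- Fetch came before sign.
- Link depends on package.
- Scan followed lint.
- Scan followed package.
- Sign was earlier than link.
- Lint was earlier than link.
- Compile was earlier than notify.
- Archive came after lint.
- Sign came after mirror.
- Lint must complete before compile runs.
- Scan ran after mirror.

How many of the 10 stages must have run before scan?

4

Directly stated before scan: fetch, lint, mirror, and package.
That's fetch, lint, mirror, and package — 4 in all.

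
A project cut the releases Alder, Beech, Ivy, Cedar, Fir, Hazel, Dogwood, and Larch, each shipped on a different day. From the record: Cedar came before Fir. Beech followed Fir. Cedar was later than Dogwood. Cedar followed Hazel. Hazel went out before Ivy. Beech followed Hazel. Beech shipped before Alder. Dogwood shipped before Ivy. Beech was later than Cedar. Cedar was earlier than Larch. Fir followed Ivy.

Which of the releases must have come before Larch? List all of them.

Directly stated before Larch: Cedar.
Dogwood reaches Larch via Dogwood → Cedar → Larch.
Hazel reaches Larch via Hazel → Cedar → Larch.
No chain forces Ivy (or any of the others) ahead of Larch.

Cedar, Dogwood, Hazel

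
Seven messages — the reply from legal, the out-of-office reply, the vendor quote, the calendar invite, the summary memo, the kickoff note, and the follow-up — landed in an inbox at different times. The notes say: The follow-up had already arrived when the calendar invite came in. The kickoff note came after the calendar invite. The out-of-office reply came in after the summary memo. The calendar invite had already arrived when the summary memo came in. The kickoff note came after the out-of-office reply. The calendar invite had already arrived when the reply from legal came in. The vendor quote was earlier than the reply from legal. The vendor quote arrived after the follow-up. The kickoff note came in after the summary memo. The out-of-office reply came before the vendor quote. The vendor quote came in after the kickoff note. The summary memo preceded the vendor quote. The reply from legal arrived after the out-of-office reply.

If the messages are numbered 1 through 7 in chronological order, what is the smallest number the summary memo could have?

3

The calendar invite and the follow-up must both come before the summary memo — 2 forced predecessors.
Nothing else is forced ahead of the summary memo, so its earliest slot is position 2 + 1 = 3.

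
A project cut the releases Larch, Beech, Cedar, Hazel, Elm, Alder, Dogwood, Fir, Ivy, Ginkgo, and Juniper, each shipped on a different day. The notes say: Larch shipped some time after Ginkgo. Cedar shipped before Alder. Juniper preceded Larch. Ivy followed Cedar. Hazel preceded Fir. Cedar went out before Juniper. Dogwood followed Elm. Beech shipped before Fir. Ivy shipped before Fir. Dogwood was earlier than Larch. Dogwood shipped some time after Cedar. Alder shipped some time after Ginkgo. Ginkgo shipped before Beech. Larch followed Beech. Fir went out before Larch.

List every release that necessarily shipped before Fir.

Beech, Cedar, Ginkgo, Hazel, Ivy

Directly stated before Fir: Beech, Hazel, and Ivy.
Cedar reaches Fir via Cedar → Ivy → Fir.
Ginkgo reaches Fir via Ginkgo → Beech → Fir.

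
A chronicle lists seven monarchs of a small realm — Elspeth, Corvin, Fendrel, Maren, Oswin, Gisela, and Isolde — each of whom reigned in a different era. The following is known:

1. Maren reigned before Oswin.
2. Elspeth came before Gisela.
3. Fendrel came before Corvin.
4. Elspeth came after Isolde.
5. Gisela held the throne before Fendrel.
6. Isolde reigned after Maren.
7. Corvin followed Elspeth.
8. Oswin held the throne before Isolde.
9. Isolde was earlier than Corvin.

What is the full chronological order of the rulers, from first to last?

Maren, Oswin, Isolde, Elspeth, Gisela, Fendrel, Corvin

The constraints fix every adjacent pair, so only one ordering works:
Maren → Oswin → Isolde → Elspeth → Gisela → Fendrel → Corvin.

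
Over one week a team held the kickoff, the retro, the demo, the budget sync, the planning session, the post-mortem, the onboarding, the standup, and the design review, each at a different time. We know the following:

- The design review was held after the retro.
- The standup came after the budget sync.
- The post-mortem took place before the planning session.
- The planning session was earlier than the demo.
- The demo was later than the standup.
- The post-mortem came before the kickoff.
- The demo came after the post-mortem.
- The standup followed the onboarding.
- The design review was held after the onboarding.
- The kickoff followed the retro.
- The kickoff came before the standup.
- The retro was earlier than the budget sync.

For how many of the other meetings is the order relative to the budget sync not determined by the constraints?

5

Forced before the budget sync: the retro; forced after the budget sync: the demo and the standup.
That leaves the design review, the kickoff, the onboarding, the planning session, and the post-mortem with no forced order relative to the budget sync — 5.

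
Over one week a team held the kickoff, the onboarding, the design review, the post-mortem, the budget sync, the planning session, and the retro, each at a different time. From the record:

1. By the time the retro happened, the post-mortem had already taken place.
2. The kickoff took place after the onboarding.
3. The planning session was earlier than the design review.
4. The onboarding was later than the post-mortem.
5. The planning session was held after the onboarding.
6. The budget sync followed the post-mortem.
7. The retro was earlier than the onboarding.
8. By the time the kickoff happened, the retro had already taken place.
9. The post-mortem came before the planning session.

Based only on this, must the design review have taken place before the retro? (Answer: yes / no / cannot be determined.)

no

Tracing the constraints gives the retro → the onboarding → the planning session → the design review, so the retro must come before the design review.
That means the design review cannot be before the retro.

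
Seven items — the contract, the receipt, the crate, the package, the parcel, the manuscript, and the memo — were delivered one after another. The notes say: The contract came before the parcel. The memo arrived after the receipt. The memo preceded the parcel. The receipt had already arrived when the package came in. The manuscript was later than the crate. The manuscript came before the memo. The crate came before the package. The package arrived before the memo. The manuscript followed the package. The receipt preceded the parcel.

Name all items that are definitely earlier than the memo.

Directly stated before the memo: the manuscript, the package, and the receipt.
The crate reaches the memo via the crate → the package → the memo.

the crate, the manuscript, the package, the receipt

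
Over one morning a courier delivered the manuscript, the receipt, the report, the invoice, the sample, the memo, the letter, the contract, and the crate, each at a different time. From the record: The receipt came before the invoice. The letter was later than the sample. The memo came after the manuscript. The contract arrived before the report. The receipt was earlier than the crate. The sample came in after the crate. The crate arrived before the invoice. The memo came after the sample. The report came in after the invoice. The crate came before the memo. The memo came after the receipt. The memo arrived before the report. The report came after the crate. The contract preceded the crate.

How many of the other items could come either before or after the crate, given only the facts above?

Forced before the crate: the contract and the receipt; forced after the crate: the invoice, the letter, the memo, the report, and the sample.
That leaves the manuscript with no forced order relative to the crate — 1.

1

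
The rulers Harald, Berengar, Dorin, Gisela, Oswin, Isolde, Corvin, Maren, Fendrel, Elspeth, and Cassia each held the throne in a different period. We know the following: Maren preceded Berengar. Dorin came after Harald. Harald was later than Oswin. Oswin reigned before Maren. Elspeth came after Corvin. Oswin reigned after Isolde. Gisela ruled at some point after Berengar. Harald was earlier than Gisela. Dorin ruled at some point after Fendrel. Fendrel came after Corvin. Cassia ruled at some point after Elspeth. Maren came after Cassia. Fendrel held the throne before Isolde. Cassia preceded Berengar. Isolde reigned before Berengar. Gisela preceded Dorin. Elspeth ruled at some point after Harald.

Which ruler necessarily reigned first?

Corvin

Corvin has a chain of constraints placing them before every other ruler, so Corvin must be first.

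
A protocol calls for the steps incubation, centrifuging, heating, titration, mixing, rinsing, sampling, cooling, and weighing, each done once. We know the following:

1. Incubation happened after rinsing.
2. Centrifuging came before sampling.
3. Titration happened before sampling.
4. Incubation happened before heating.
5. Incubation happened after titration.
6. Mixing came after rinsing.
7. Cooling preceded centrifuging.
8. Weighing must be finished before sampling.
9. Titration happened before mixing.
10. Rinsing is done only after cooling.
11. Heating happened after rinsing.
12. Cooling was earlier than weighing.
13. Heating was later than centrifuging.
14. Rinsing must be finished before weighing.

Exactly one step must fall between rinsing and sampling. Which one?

Tracing the constraints gives rinsing → weighing → sampling, so weighing sits after rinsing and before sampling.
No other step is forced both after rinsing and before sampling.

weighing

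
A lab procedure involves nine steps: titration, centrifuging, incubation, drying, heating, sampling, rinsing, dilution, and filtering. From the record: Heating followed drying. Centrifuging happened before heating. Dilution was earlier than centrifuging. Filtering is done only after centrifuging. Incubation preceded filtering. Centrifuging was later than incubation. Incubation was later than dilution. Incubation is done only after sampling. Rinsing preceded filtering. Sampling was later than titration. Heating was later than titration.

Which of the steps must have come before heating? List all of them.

Directly stated before heating: centrifuging, drying, and titration.
Dilution reaches heating via dilution → centrifuging → heating.
Incubation reaches heating via incubation → centrifuging → heating.
Sampling reaches heating via sampling → incubation → centrifuging → heating.

centrifuging, dilution, drying, incubation, sampling, titration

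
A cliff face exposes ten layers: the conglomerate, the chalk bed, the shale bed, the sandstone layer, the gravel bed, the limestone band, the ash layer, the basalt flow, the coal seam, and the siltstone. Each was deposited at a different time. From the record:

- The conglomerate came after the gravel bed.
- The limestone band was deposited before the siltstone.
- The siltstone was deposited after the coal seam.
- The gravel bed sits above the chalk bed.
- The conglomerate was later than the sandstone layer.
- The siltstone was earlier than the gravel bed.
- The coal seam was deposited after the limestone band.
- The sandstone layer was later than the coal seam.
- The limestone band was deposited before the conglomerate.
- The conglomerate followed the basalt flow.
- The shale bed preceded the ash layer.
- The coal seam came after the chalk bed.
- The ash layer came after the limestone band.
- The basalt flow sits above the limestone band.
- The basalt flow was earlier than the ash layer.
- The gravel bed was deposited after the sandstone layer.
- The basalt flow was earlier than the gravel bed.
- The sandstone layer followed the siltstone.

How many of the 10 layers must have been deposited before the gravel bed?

6

Directly stated before the gravel bed: the basalt flow, the chalk bed, the sandstone layer, and the siltstone.
The coal seam reaches the gravel bed via the coal seam → the sandstone layer → the gravel bed.
The limestone band reaches the gravel bed via the limestone band → the siltstone → the gravel bed.
No chain forces the ash layer (or any of the others) ahead of the gravel bed.
That's the basalt flow, the chalk bed, the coal seam, the limestone band, the sandstone layer, and the siltstone — 6 in all.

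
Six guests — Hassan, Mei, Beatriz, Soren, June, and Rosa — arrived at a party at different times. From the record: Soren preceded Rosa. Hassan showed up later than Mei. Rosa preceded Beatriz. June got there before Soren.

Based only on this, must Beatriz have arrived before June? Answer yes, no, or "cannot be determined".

no

Tracing the constraints gives June → Soren → Rosa → Beatriz, so June must come before Beatriz.
That means Beatriz cannot be before June.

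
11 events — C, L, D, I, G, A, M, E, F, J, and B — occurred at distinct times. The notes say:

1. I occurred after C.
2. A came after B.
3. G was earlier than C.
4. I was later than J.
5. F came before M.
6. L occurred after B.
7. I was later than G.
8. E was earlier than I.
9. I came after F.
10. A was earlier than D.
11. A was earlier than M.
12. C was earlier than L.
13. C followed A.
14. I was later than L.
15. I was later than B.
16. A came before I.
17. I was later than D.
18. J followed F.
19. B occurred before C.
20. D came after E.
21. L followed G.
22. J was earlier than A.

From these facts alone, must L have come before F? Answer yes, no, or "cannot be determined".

Tracing the constraints gives F → J → A → C → L, so F must come before L.
That means L cannot be before F.

no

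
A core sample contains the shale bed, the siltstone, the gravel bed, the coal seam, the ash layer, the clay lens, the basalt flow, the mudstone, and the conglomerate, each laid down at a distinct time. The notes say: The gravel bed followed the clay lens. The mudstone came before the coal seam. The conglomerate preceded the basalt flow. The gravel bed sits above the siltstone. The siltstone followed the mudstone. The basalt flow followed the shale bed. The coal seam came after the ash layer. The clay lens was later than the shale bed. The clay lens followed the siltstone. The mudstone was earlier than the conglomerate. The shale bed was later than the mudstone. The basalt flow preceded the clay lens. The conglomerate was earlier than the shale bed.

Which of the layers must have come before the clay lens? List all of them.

Directly stated before the clay lens: the basalt flow, the shale bed, and the siltstone.
The conglomerate reaches the clay lens via the conglomerate → the shale bed → the clay lens.
The mudstone reaches the clay lens via the mudstone → the shale bed → the clay lens.

the basalt flow, the conglomerate, the mudstone, the shale bed, the siltstone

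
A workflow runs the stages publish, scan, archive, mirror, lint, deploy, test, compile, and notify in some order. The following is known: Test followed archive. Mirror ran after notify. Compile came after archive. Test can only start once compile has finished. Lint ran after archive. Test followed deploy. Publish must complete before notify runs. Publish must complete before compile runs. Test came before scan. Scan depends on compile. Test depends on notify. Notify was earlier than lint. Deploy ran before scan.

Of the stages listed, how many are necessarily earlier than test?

Directly stated before test: archive, compile, deploy, and notify.
Publish reaches test via publish → notify → test.
No chain forces lint (or any of the others) ahead of test.
That's archive, compile, deploy, notify, and publish — 5 in all.

5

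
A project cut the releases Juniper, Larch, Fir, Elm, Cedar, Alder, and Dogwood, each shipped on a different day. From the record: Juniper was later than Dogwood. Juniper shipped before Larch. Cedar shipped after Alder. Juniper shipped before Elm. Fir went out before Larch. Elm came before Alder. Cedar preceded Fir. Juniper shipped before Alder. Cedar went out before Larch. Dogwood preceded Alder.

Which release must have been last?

Larch

Every other release has a chain of constraints placing it before Larch, so Larch is last.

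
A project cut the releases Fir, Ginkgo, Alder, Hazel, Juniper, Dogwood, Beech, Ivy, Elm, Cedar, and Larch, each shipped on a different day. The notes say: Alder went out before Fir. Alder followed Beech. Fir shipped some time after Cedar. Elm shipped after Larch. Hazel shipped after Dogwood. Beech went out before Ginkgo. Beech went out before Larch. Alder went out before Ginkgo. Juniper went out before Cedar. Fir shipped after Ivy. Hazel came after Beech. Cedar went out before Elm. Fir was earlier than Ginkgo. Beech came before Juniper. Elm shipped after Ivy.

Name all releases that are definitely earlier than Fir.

Alder, Beech, Cedar, Ivy, Juniper

Directly stated before Fir: Alder, Cedar, and Ivy.
Beech reaches Fir via Beech → Alder → Fir.
Juniper reaches Fir via Juniper → Cedar → Fir.
No chain forces Hazel (or any of the others) ahead of Fir.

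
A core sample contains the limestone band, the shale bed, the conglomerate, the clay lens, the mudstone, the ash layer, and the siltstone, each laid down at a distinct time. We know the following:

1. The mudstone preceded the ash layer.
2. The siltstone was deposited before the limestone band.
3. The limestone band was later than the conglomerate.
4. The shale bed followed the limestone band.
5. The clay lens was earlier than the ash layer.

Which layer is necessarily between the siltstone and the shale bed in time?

Tracing the constraints gives the siltstone → the limestone band → the shale bed, so the limestone band sits after the siltstone and before the shale bed.
No other layer is forced both after the siltstone and before the shale bed.

the limestone band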